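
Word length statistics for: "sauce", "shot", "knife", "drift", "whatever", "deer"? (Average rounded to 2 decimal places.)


Lengths: "sauce"=5, "shot"=4, "knife"=5, "drift"=5, "whatever"=8, "deer"=4
Sum = 31, Count = 6
Average = 31/6 = 5.17
= avg=5.17, min=4, max=8


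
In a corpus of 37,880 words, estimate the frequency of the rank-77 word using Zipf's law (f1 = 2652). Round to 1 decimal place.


Zipf's law: f(r) = f(1) / r
f(1) = 2652
f(77) = 2652 / 77
= 34.4 occurrences


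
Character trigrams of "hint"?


Word: "hint" (length 4)
Number of trigrams = 4 - 3 + 1 = 2
  Position 0: "hin"
  Position 1: "int"
Trigrams = "hin", "int"


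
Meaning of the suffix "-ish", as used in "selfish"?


Suffix: -ish
As in: selfish -> self + -ish
Meaning = somewhat / having the qualities of


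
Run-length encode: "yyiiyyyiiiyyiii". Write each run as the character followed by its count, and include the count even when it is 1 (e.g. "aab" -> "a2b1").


String: "yyiiyyyiiiyyiii"
Scanning for consecutive runs:
  'y' x 2
  'i' x 2
  'y' x 3
  'i' x 3
  'y' x 2
  'i' x 3
RLE = "y2i2y3i3y2i3"


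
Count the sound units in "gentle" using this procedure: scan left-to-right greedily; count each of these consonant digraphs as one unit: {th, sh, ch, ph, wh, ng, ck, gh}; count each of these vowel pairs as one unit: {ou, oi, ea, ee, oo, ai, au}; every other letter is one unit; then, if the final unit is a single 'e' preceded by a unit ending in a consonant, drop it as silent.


Word: "gentle" (6 letters)
Left-to-right scan:
  (1) 'g' (letter)
  (2) 'e' (letter)
  (3) 'n' (letter)
  (4) 't' (letter)
  (5) 'l' (letter)
  (6) 'e' (letter)
Units from scan: 6
Final unit is 'e' after a consonant -> drop as silent (-1)
Sound units = 5 units


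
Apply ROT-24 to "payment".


Word: "payment"
Shift: 24
Each letter → (letter + shift) mod 26:
  'p' (15) + 24 = 13 → 'n'
  'a' (0) + 24 = 24 → 'y'
  'y' (24) + 24 = 22 → 'w'
  'm' (12) + 24 = 10 → 'k'
  'e' (4) + 24 = 2 → 'c'
  'n' (13) + 24 = 11 → 'l'
  't' (19) + 24 = 17 → 'r'
Result = "nywkclr"


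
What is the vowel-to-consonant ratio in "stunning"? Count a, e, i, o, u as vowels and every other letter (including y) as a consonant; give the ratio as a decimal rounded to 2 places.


Word: "stunning"
Vowels (a,e,i,o,u): 2
Consonants: 6
Ratio = 2/6
= 0.33


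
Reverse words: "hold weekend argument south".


Original: "hold weekend argument south"
Words (1..n): hold | weekend | argument | south
Reversed (n..1): south | argument | weekend | hold
Result = "south argument weekend hold"


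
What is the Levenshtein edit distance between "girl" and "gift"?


Word 1: "girl" (length 4)
Word 2: "gift" (length 4)
One optimal edit sequence (insert/delete/substitute each cost 1):
  1. keep 'g'
  2. keep 'i'
  3. substitute 'r' -> 'f'  (+1)
  4. substitute 'l' -> 't'  (+1)
Total edit operations: 2
Edit distance = 2


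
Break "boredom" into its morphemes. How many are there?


Word: "boredom"
Morphemes: bore + -dom
Each morpheme carries meaning
= 2 morphemes


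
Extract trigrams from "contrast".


Word: "contrast" (length 8)
Number of trigrams = 8 - 3 + 1 = 6
  Position 0: "con"
  Position 1: "ont"
  Position 2: "ntr"
  Position 3: "tra"
  Position 4: "ras"
  Position 5: "ast"
Trigrams = "con", "ont", "ntr", "tra", "ras", "ast"


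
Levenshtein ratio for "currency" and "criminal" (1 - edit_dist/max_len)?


Word 1: "currency" (length 8)
Word 2: "criminal" (length 8)
One optimal edit sequence:
  1. keep 'c'
  2. substitute 'u' -> 'r'  (+1)
  3. substitute 'r' -> 'i'  (+1)
  4. substitute 'r' -> 'm'  (+1)
  5. substitute 'e' -> 'i'  (+1)
  6. keep 'n'
  7. substitute 'c' -> 'a'  (+1)
  8. substitute 'y' -> 'l'  (+1)
Edit distance = 6
Max length = max(8, 8) = 8
Similarity = 1 - 6/8
= 0.2500


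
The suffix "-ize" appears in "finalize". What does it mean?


Suffix: -ize
Example: finalize (final + -ize)
Meaning = to make


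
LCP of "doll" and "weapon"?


Word 1: "doll"
Word 2: "weapon"
Comparing from start:
  Pos 0: 'd' != 'w' (stop)
LCP = "" (length 0)


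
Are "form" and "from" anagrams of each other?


Word 1: "form" → sorted: fmor
Word 2: "from" → sorted: fmor
Same letters? fmor == fmor
Anagram = Yes


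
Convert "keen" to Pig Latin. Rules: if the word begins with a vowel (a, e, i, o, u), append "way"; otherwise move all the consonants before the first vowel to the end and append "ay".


Word: "keen"
Starts with consonant(s) → move to end, add 'ay'
Consonant cluster: "k"
Pig Latin = "eenkay"


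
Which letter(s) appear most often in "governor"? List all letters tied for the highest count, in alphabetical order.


Word: "governor"
Letter counts:
  'e': 1
  'g': 1
  'n': 1
  'o': 2
  'r': 2
  'v': 1
Maximum count = 2
Most frequent = 'o', 'r' (2 times each)


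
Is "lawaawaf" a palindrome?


Word: "lawaawaf"
Reversed: "fawaawal"
Forward == Backward? lawaawaf != fawaawal
Palindrome = No


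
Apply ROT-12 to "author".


Word: "author"
Shift: 12
Each letter → (letter + shift) mod 26:
  'a' (0) + 12 = 12 → 'm'
  'u' (20) + 12 = 6 → 'g'
  't' (19) + 12 = 5 → 'f'
  'h' (7) + 12 = 19 → 't'
  'o' (14) + 12 = 0 → 'a'
  'r' (17) + 12 = 3 → 'd'
Result = "mgftad"


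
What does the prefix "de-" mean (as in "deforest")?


Prefix: de-
Example: deforest = de- + forest
Meaning = remove / reverse


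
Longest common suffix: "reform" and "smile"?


Word 1: "reform"
Word 2: "smile"
Comparing from end:
  Pos -1: 'm' != 'e' (stop)
LCS = "" (length 0)


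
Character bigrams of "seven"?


Word: "seven" (length 5)
Number of bigrams = 5 - 2 + 1 = 4
  Position 0: "se"
  Position 1: "ev"
  Position 2: "ve"
  Position 3: "en"
Bigrams = "se", "ev", "ve", "en"


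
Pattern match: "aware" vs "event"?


Pattern of "aware": [0, 1, 0, 2, 3]
Pattern of "event": [0, 1, 0, 2, 3]
Patterns match
Same pattern = Yes


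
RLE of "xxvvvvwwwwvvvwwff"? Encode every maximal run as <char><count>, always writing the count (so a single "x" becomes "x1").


String: "xxvvvvwwwwvvvwwff"
Scanning for consecutive runs:
  'x' x 2
  'v' x 4
  'w' x 4
  'v' x 3
  'w' x 2
  'f' x 2
RLE = "x2v4w4v3w2f2"


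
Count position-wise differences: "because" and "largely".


Comparing character by character (same length = 7):
  Pos 0: 'b' vs 'l' !=
  Pos 1: 'e' vs 'a' !=
  Pos 2: 'c' vs 'r' !=
  Pos 3: 'a' vs 'g' !=
  Pos 4: 'u' vs 'e' !=
  Pos 5: 's' vs 'l' !=
  Pos 6: 'e' vs 'y' !=
Hamming distance = 7


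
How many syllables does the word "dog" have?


Word: "dog"
Syllable breakdown: dog
Counting: 1 part
= 1 syllable


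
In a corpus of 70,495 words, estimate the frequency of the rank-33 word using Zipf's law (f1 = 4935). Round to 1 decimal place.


Zipf's law: f(r) = f(1) / r
f(1) = 4935
f(33) = 4935 / 33
= 149.5 occurrences


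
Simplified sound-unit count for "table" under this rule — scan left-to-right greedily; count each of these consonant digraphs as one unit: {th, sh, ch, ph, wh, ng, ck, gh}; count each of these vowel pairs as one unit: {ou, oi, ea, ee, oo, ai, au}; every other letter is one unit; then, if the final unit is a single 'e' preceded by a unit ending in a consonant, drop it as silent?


Word: "table" (5 letters)
Left-to-right scan:
  [1] 't' (letter)
  [2] 'a' (letter)
  [3] 'b' (letter)
  [4] 'l' (letter)
  [5] 'e' (letter)
Units from scan: 5
Final unit is 'e' after a consonant -> drop as silent (-1)
Sound units = 4 units


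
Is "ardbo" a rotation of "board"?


Word: "board", Candidate: "ardbo"
Method: check if candidate is substring of word+word
"boardboard" contains "ardbo"? Yes
Is rotation = Yes


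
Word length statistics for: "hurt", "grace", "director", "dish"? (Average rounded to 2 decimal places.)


Lengths: "hurt"=4, "grace"=5, "director"=8, "dish"=4
Sum = 21, Count = 4
Average = 21/4 = 5.25
= avg=5.25, min=4, max=8


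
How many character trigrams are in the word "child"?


Word: "child" (length 5)
Number of 3-grams = length - 3 + 1 = 5 - 3 + 1
= 3


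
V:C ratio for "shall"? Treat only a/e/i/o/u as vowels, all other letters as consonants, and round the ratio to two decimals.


Word: "shall"
Vowels (a,e,i,o,u): 1
Consonants: 4
Ratio = 1/4
= 0.25


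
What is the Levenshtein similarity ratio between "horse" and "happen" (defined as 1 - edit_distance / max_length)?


Word 1: "horse" (length 5)
Word 2: "happen" (length 6)
One optimal edit sequence:
  1. keep 'h'
  2. substitute 'o' -> 'a'  (+1)
  3. substitute 'r' -> 'p'  (+1)
  4. substitute 's' -> 'p'  (+1)
  5. keep 'e'
  6. insert 'n'  (+1)
Edit distance = 4
Max length = max(5, 6) = 6
Similarity = 1 - 4/6
= 0.3333


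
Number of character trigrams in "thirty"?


Word: "thirty" (length 6)
Number of 3-grams = length - 3 + 1 = 6 - 3 + 1
= 4


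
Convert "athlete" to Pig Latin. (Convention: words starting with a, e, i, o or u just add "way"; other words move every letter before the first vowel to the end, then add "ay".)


Word: "athlete"
Starts with vowel → add 'way'
Pig Latin = "athleteway"


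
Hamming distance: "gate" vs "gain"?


Comparing character by character (same length = 4):
  Pos 0: 'g' vs 'g' =
  Pos 1: 'a' vs 'a' =
  Pos 2: 't' vs 'i' !=
  Pos 3: 'e' vs 'n' !=
Hamming distance = 2


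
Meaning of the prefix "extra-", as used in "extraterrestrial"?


Prefix: extra-
Example: extraterrestrial = extra- + terrestrial
Meaning = beyond


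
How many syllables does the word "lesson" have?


Word: "lesson"
Syllable breakdown: les | son
Counting: 2 parts
= 2 syllables


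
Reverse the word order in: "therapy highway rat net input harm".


Original: "therapy highway rat net input harm"
Words (1..n): therapy | highway | rat | net | input | harm
Reversed (n..1): harm | input | net | rat | highway | therapy
Result = "harm input net rat highway therapy"


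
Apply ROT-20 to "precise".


Word: "precise"
Shift: 20
Each letter → (letter + shift) mod 26:
  'p' (15) + 20 = 9 → 'j'
  'r' (17) + 20 = 11 → 'l'
  'e' (4) + 20 = 24 → 'y'
  'c' (2) + 20 = 22 → 'w'
  'i' (8) + 20 = 2 → 'c'
  's' (18) + 20 = 12 → 'm'
  'e' (4) + 20 = 24 → 'y'
Result = "jlywcmy"


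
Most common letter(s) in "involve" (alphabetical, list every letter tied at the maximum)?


Word: "involve"
Letter counts:
  'e': 1
  'i': 1
  'l': 1
  'n': 1
  'o': 1
  'v': 2
Maximum count = 2
Most frequent = 'v' (2 times each)


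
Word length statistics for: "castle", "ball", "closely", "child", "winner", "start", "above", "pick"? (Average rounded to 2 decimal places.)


Lengths: "castle"=6, "ball"=4, "closely"=7, "child"=5, "winner"=6, "start"=5, "above"=5, "pick"=4
Sum = 42, Count = 8
Average = 42/8 = 5.25
= avg=5.25, min=4, max=7


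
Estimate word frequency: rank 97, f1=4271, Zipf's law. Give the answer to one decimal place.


Zipf's law: f(r) = f(1) / r
f(1) = 4271
f(97) = 4271 / 97
= 44.0 occurrences


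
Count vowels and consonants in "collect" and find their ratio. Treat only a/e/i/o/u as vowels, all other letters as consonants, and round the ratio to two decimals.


Word: "collect"
Vowels (a,e,i,o,u): 2
Consonants: 5
Ratio = 2/5
= 0.40


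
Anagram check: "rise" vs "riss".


Word 1: "rise" → sorted: eirs
Word 2: "riss" → sorted: irss
Same letters? eirs != irss
Anagram = No


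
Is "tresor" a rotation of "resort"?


Word: "resort", Candidate: "tresor"
Method: check if candidate is substring of word+word
"resortresort" contains "tresor"? Yes
Is rotation = Yes


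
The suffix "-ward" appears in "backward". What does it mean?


Suffix: -ward
Example: backward = back + -ward
Meaning = in the direction of


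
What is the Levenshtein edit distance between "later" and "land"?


Word 1: "later" (length 5)
Word 2: "land" (length 4)
One optimal edit sequence (insert/delete/substitute each cost 1):
  1. keep 'l'
  2. keep 'a'
  3. delete 't'  (+1)
  4. substitute 'e' -> 'n'  (+1)
  5. substitute 'r' -> 'd'  (+1)
Total edit operations: 3
Edit distance = 3


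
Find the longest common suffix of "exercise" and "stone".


Word 1: "exercise"
Word 2: "stone"
Comparing from end:
  Pos -1: 'e' == 'e'
  Pos -2: 's' != 'n' (stop)
LCS = "e" (length 1)


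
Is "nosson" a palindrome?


Word: "nosson"
Reversed: "nosson"
Forward == Backward? nosson == nosson
Palindrome = Yes


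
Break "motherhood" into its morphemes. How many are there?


Word: "motherhood"
Morphemes: mother / -hood
Each morpheme carries meaning
= 2 morphemes


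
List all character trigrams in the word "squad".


Word: "squad" (length 5)
Number of trigrams = 5 - 3 + 1 = 3
  Position 0: "squ"
  Position 1: "qua"
  Position 2: "uad"
Trigrams = "squ", "qua", "uad"


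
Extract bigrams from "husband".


Word: "husband" (length 7)
Number of bigrams = 7 - 2 + 1 = 6
  Position 0: "hu"
  Position 1: "us"
  Position 2: "sb"
  Position 3: "ba"
  Position 4: "an"
  Position 5: "nd"
Bigrams = "hu", "us", "sb", "ba", "an", "nd"


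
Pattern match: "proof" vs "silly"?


Pattern of "proof": [0, 1, 2, 2, 3]
Pattern of "silly": [0, 1, 2, 2, 3]
Patterns match
Same pattern = Yes


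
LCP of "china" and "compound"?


Word 1: "china"
Word 2: "compound"
Comparing from start:
  Pos 0: 'c' == 'c'
  Pos 1: 'h' != 'o' (stop)
LCP = "c" (length 1)


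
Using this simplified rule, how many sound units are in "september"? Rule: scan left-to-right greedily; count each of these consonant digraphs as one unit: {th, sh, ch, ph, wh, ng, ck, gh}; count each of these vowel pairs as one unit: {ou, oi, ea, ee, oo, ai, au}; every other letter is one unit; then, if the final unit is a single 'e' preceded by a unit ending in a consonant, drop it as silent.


Word: "september" (9 letters)
Left-to-right scan:
  [1] 's' (letter)
  [2] 'e' (letter)
  [3] 'p' (letter)
  [4] 't' (letter)
  [5] 'e' (letter)
  [6] 'm' (letter)
  [7] 'b' (letter)
  [8] 'e' (letter)
  [9] 'r' (letter)
Units from scan: 9
Sound units = 9 units


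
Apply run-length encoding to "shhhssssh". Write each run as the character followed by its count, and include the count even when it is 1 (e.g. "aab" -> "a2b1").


String: "shhhssssh"
Scanning for consecutive runs:
  's' x 1
  'h' x 3
  's' x 4
  'h' x 1
RLE = "s1h3s4h1"


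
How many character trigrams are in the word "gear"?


Word: "gear" (length 4)
Number of 3-grams = length - 3 + 1 = 4 - 3 + 1
= 2


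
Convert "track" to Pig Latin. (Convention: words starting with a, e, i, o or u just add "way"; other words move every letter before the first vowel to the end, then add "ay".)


Word: "track"
Starts with consonant(s) → move to end, add 'ay'
Consonant cluster: "tr"
Pig Latin = "acktray"


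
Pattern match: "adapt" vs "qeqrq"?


Pattern of "adapt": [0, 1, 0, 2, 3]
Pattern of "qeqrq": [0, 1, 0, 2, 0]
Patterns do not match
Same pattern = No


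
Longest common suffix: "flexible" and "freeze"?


Word 1: "flexible"
Word 2: "freeze"
Comparing from end:
  Pos -1: 'e' == 'e'
  Pos -2: 'l' != 'z' (stop)
LCS = "e" (length 1)


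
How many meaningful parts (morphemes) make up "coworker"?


Word: "coworker"
Morphemes: co- | work | -er
Each morpheme carries meaning
= 3 morphemes


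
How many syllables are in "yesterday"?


Word: "yesterday"
Syllable breakdown: yes-ter-day
Counting: 3 parts
= 3 syllables


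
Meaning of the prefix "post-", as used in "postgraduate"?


Prefix: post-
As in: postgraduate -> post- + graduate
Meaning = after


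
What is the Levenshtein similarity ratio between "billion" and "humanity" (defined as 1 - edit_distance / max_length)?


Word 1: "billion" (length 7)
Word 2: "humanity" (length 8)
One optimal edit sequence:
  1. insert 'h'  (+1)
  2. substitute 'b' -> 'u'  (+1)
  3. substitute 'i' -> 'm'  (+1)
  4. substitute 'l' -> 'a'  (+1)
  5. substitute 'l' -> 'n'  (+1)
  6. keep 'i'
  7. substitute 'o' -> 't'  (+1)
  8. substitute 'n' -> 'y'  (+1)
Edit distance = 7
Max length = max(7, 8) = 8
Similarity = 1 - 7/8
= 0.1250


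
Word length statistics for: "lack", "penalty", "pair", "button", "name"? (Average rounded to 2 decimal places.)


Lengths: "lack"=4, "penalty"=7, "pair"=4, "button"=6, "name"=4
Sum = 25, Count = 5
Average = 25/5 = 5.00
= avg=5.00, min=4, max=7


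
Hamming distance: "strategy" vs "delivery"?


Comparing character by character (same length = 8):
  Pos 0: 's' vs 'd' !=
  Pos 1: 't' vs 'e' !=
  Pos 2: 'r' vs 'l' !=
  Pos 3: 'a' vs 'i' !=
  Pos 4: 't' vs 'v' !=
  Pos 5: 'e' vs 'e' =
  Pos 6: 'g' vs 'r' !=
  Pos 7: 'y' vs 'y' =
Hamming distance = 6


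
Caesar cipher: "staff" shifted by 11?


Word: "staff"
Shift: 11
Each letter → (letter + shift) mod 26:
  's' (18) + 11 = 3 → 'd'
  't' (19) + 11 = 4 → 'e'
  'a' (0) + 11 = 11 → 'l'
  'f' (5) + 11 = 16 → 'q'
  'f' (5) + 11 = 16 → 'q'
Result = "delqq"


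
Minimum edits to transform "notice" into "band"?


Word 1: "notice" (length 6)
Word 2: "band" (length 4)
One optimal edit sequence (insert/delete/substitute each cost 1):
  1. delete 'n'  (+1)
  2. delete 'o'  (+1)
  3. substitute 't' -> 'b'  (+1)
  4. substitute 'i' -> 'a'  (+1)
  5. substitute 'c' -> 'n'  (+1)
  6. substitute 'e' -> 'd'  (+1)
Total edit operations: 6
Edit distance = 6


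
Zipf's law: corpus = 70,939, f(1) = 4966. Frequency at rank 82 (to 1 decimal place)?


Zipf's law: f(r) = f(1) / r
f(1) = 4966
f(82) = 4966 / 82
= 60.6 occurrences


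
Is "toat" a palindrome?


Word: "toat"
Reversed: "taot"
Forward == Backward? toat != taot
Palindrome = No


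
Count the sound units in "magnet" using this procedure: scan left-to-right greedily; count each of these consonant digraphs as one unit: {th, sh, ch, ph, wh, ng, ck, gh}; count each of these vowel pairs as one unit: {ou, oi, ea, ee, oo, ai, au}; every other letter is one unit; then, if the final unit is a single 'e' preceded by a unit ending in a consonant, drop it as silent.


Word: "magnet" (6 letters)
Left-to-right scan:
  1. 'm' (letter)
  2. 'a' (letter)
  3. 'g' (letter)
  4. 'n' (letter)
  5. 'e' (letter)
  6. 't' (letter)
Units from scan: 6
Sound units = 6 units


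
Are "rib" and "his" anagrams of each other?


Word 1: "rib" → sorted: bir
Word 2: "his" → sorted: his
Same letters? bir != his
Anagram = No


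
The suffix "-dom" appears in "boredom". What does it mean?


Suffix: -dom
As in: boredom -> bore + -dom
Meaning = state / realm


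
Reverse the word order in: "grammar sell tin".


Original: "grammar sell tin"
Words (1..n): grammar | sell | tin
Reversed (n..1): tin | sell | grammar
Result = "tin sell grammar"


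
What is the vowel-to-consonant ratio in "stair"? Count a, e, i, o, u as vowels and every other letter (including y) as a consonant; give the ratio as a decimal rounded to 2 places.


Word: "stair"
Vowels (a,e,i,o,u): 2
Consonants: 3
Ratio = 2/3
= 0.67


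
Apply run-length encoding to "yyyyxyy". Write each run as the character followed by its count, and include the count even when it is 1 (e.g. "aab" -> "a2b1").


String: "yyyyxyy"
Scanning for consecutive runs:
  'y' x 4
  'x' x 1
  'y' x 2
RLE = "y4x1y2"


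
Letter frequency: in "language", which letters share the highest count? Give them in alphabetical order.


Word: "language"
Letter counts:
  'a': 2
  'e': 1
  'g': 2
  'l': 1
  'n': 1
  'u': 1
Maximum count = 2
Most frequent = 'a', 'g' (2 times each)


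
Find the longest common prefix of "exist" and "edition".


Word 1: "exist"
Word 2: "edition"
Comparing from start:
  Pos 0: 'e' == 'e'
  Pos 1: 'x' != 'd' (stop)
LCP = "e" (length 1)


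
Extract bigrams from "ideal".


Word: "ideal" (length 5)
Number of bigrams = 5 - 2 + 1 = 4
  Position 0: "id"
  Position 1: "de"
  Position 2: "ea"
  Position 3: "al"
Bigrams = "id", "de", "ea", "al"


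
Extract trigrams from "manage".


Word: "manage" (length 6)
Number of trigrams = 6 - 3 + 1 = 4
  Position 0: "man"
  Position 1: "ana"
  Position 2: "nag"
  Position 3: "age"
Trigrams = "man", "ana", "nag", "age"


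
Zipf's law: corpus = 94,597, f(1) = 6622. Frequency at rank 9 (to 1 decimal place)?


Zipf's law: f(r) = f(1) / r
f(1) = 6622
f(9) = 6622 / 9
= 735.8 occurrences


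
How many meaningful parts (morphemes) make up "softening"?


Word: "softening"
Morphemes: soft | -en | -ing
Each morpheme carries meaning
= 3 morphemes


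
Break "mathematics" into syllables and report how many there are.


Word: "mathematics"
Syllable breakdown: math / e / mat / ics
Counting: 4 parts
= 4 syllables


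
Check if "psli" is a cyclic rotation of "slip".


Word: "slip", Candidate: "psli"
Method: check if candidate is substring of word+word
"slipslip" contains "psli"? Yes
Is rotation = Yes


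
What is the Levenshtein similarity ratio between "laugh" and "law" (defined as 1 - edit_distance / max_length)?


Word 1: "laugh" (length 5)
Word 2: "law" (length 3)
One optimal edit sequence:
  1. keep 'l'
  2. keep 'a'
  3. delete 'u'  (+1)
  4. delete 'g'  (+1)
  5. substitute 'h' -> 'w'  (+1)
Edit distance = 3
Max length = max(5, 3) = 5
Similarity = 1 - 3/5
= 0.4000


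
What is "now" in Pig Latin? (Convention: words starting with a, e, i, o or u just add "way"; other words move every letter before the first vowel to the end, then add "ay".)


Word: "now"
Starts with consonant(s) → move to end, add 'ay'
Consonant cluster: "n"
Pig Latin = "ownay"


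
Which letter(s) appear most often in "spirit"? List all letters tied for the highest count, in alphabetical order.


Word: "spirit"
Letter counts:
  'i': 2
  'p': 1
  'r': 1
  's': 1
  't': 1
Maximum count = 2
Most frequent = 'i' (2 times each)


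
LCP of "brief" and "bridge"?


Word 1: "brief"
Word 2: "bridge"
Comparing from start:
  Pos 0: 'b' == 'b'
  Pos 1: 'r' == 'r'
  Pos 2: 'i' == 'i'
  Pos 3: 'e' != 'd' (stop)
LCP = "bri" (length 3)


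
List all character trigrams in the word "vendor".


Word: "vendor" (length 6)
Number of trigrams = 6 - 3 + 1 = 4
  Position 0: "ven"
  Position 1: "end"
  Position 2: "ndo"
  Position 3: "dor"
Trigrams = "ven", "end", "ndo", "dor"


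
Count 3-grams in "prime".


Word: "prime" (length 5)
Number of 3-grams = length - 3 + 1 = 5 - 3 + 1
= 3


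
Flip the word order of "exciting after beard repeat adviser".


Original: "exciting after beard repeat adviser"
Words (1..n): exciting | after | beard | repeat | adviser
Reversed (n..1): adviser | repeat | beard | after | exciting
Result = "adviser repeat beard after exciting"


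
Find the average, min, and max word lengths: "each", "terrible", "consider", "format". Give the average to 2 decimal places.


Lengths: "each"=4, "terrible"=8, "consider"=8, "format"=6
Sum = 26, Count = 4
Average = 26/4 = 6.50
= avg=6.50, min=4, max=8


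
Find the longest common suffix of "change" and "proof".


Word 1: "change"
Word 2: "proof"
Comparing from end:
  Pos -1: 'e' != 'f' (stop)
LCS = "" (length 0)


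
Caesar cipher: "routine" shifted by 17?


Word: "routine"
Shift: 17
Each letter → (letter + shift) mod 26:
  'r' (17) + 17 = 8 → 'i'
  'o' (14) + 17 = 5 → 'f'
  'u' (20) + 17 = 11 → 'l'
  't' (19) + 17 = 10 → 'k'
  'i' (8) + 17 = 25 → 'z'
  'n' (13) + 17 = 4 → 'e'
  'e' (4) + 17 = 21 → 'v'
Result = "iflkzev"


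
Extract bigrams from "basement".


Word: "basement" (length 8)
Number of bigrams = 8 - 2 + 1 = 7
  Position 0: "ba"
  Position 1: "as"
  Position 2: "se"
  Position 3: "em"
  Position 4: "me"
  Position 5: "en"
  Position 6: "nt"
Bigrams = "ba", "as", "se", "em", "me", "en", "nt"


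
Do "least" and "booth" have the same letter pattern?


Pattern of "least": [0, 1, 2, 3, 4]
Pattern of "booth": [0, 1, 1, 2, 3]
Patterns do not match
Same pattern = No


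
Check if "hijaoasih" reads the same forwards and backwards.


Word: "hijaoasih"
Reversed: "hisaoajih"
Forward == Backward? hijaoasih != hisaoajih
Palindrome = No


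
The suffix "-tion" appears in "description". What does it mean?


Suffix: -tion
Example: description = describe + -tion, with a spelling change
Meaning = act or process


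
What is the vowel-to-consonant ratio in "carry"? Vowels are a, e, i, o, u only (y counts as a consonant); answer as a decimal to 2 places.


Word: "carry"
Vowels (a,e,i,o,u): 1
Consonants: 4
Ratio = 1/4
= 0.25


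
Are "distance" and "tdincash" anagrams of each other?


Word 1: "distance" → sorted: acdeinst
Word 2: "tdincash" → sorted: acdhinst
Same letters? acdeinst != acdhinst
Anagram = No


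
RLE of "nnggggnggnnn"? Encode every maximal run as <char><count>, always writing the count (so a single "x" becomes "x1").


String: "nnggggnggnnn"
Scanning for consecutive runs:
  'n' x 2
  'g' x 4
  'n' x 1
  'g' x 2
  'n' x 3
RLE = "n2g4n1g2n3"


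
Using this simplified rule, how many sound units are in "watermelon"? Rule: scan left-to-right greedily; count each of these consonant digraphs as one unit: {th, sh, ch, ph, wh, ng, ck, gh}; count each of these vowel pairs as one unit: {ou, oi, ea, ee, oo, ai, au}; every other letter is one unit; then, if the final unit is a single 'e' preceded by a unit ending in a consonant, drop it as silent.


Word: "watermelon" (10 letters)
Left-to-right scan:
  1. 'w' (letter)
  2. 'a' (letter)
  3. 't' (letter)
  4. 'e' (letter)
  5. 'r' (letter)
  6. 'm' (letter)
  7. 'e' (letter)
  8. 'l' (letter)
  9. 'o' (letter)
  10. 'n' (letter)
Units from scan: 10
Sound units = 10 units


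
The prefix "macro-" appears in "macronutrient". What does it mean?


Prefix: macro-
As in: macronutrient -> macro- + nutrient
Meaning = large


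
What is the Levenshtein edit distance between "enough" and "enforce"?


Word 1: "enough" (length 6)
Word 2: "enforce" (length 7)
One optimal edit sequence (insert/delete/substitute each cost 1):
  1. keep 'e'
  2. keep 'n'
  3. insert 'f'  (+1)
  4. keep 'o'
  5. substitute 'u' -> 'r'  (+1)
  6. substitute 'g' -> 'c'  (+1)
  7. substitute 'h' -> 'e'  (+1)
Total edit operations: 4
Edit distance = 4


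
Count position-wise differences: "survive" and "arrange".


Comparing character by character (same length = 7):
  Pos 0: 's' vs 'a' !=
  Pos 1: 'u' vs 'r' !=
  Pos 2: 'r' vs 'r' =
  Pos 3: 'v' vs 'a' !=
  Pos 4: 'i' vs 'n' !=
  Pos 5: 'v' vs 'g' !=
  Pos 6: 'e' vs 'e' =
Hamming distance = 5


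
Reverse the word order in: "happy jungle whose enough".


Original: "happy jungle whose enough"
Words (1..n): happy | jungle | whose | enough
Reversed (n..1): enough | whose | jungle | happy
Result = "enough whose jungle happy"


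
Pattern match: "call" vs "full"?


Pattern of "call": [0, 1, 2, 2]
Pattern of "full": [0, 1, 2, 2]
Patterns match
Same pattern = Yes


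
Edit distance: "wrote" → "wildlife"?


Word 1: "wrote" (length 5)
Word 2: "wildlife" (length 8)
One optimal edit sequence (insert/delete/substitute each cost 1):
  1. keep 'w'
  2. insert 'i'  (+1)
  3. insert 'l'  (+1)
  4. insert 'd'  (+1)
  5. substitute 'r' -> 'l'  (+1)
  6. substitute 'o' -> 'i'  (+1)
  7. substitute 't' -> 'f'  (+1)
  8. keep 'e'
Total edit operations: 6
Edit distance = 6


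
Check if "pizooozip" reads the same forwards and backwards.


Word: "pizooozip"
Reversed: "pizooozip"
Forward == Backward? pizooozip == pizooozip
Palindrome = Yes


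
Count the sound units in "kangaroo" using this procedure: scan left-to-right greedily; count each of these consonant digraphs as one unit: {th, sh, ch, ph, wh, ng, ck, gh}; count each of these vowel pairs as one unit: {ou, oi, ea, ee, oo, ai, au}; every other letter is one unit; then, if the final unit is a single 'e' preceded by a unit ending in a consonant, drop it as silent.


Word: "kangaroo" (8 letters)
Left-to-right scan:
  (1) 'k' (letter)
  (2) 'a' (letter)
  (3) 'ng' (digraph)
  (4) 'a' (letter)
  (5) 'r' (letter)
  (6) 'oo' (vowel-pair)
Units from scan: 6
Sound units = 6 units


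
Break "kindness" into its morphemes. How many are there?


Word: "kindness"
Morphemes: kind | -ness
Each morpheme carries meaning
= 2 morphemes


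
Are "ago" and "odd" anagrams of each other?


Word 1: "ago" → sorted: ago
Word 2: "odd" → sorted: ddo
Same letters? ago != ddo
Anagram = No


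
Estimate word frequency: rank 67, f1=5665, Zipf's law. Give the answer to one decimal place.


Zipf's law: f(r) = f(1) / r
f(1) = 5665
f(67) = 5665 / 67
= 84.6 occurrences


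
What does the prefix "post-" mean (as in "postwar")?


Prefix: post-
As in: postwar -> post- + war
Meaning = after


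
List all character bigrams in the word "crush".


Word: "crush" (length 5)
Number of bigrams = 5 - 2 + 1 = 4
  Position 0: "cr"
  Position 1: "ru"
  Position 2: "us"
  Position 3: "sh"
Bigrams = "cr", "ru", "us", "sh"


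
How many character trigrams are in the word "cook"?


Word: "cook" (length 4)
Number of 3-grams = length - 3 + 1 = 4 - 3 + 1
= 2


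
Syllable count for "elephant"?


Word: "elephant"
Syllable breakdown: el-e-phant
Counting: 3 parts
= 3 syllables


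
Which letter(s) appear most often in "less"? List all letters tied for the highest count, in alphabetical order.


Word: "less"
Letter counts:
  'e': 1
  'l': 1
  's': 2
Maximum count = 2
Most frequent = 's' (2 times each)


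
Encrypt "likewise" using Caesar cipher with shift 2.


Word: "likewise"
Shift: 2
Each letter → (letter + shift) mod 26:
  'l' (11) + 2 = 13 → 'n'
  'i' (8) + 2 = 10 → 'k'
  'k' (10) + 2 = 12 → 'm'
  'e' (4) + 2 = 6 → 'g'
  'w' (22) + 2 = 24 → 'y'
  'i' (8) + 2 = 10 → 'k'
  's' (18) + 2 = 20 → 'u'
  'e' (4) + 2 = 6 → 'g'
Result = "nkmgykug"


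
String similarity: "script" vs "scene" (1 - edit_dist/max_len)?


Word 1: "script" (length 6)
Word 2: "scene" (length 5)
One optimal edit sequence:
  1. keep 's'
  2. keep 'c'
  3. delete 'r'  (+1)
  4. substitute 'i' -> 'e'  (+1)
  5. substitute 'p' -> 'n'  (+1)
  6. substitute 't' -> 'e'  (+1)
Edit distance = 4
Max length = max(6, 5) = 6
Similarity = 1 - 4/6
= 0.3333


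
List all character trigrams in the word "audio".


Word: "audio" (length 5)
Number of trigrams = 5 - 3 + 1 = 3
  Position 0: "aud"
  Position 1: "udi"
  Position 2: "dio"
Trigrams = "aud", "udi", "dio"


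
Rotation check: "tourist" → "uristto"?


Word: "tourist", Candidate: "uristto"
Method: check if candidate is substring of word+word
"touristtourist" contains "uristto"? Yes
Is rotation = Yes


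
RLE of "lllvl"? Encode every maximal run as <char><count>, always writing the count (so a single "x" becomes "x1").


String: "lllvl"
Scanning for consecutive runs:
  'l' x 3
  'v' x 1
  'l' x 1
RLE = "l3v1l1"


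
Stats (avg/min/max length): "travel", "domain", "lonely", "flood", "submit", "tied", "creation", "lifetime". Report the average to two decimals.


Lengths: "travel"=6, "domain"=6, "lonely"=6, "flood"=5, "submit"=6, "tied"=4, "creation"=8, "lifetime"=8
Sum = 49, Count = 8
Average = 49/8 = 6.13
= avg=6.13, min=4, max=8


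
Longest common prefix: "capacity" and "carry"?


Word 1: "capacity"
Word 2: "carry"
Comparing from start:
  Pos 0: 'c' == 'c'
  Pos 1: 'a' == 'a'
  Pos 2: 'p' != 'r' (stop)
LCP = "ca" (length 2)


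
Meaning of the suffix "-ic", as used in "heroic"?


Suffix: -ic
Example: heroic (hero + -ic)
Meaning = relating to


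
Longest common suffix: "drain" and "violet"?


Word 1: "drain"
Word 2: "violet"
Comparing from end:
  Pos -1: 'n' != 't' (stop)
LCS = "" (length 0)


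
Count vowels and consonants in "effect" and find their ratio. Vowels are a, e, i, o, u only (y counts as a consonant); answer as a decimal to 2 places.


Word: "effect"
Vowels (a,e,i,o,u): 2
Consonants: 4
Ratio = 2/4
= 0.50


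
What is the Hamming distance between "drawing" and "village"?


Comparing character by character (same length = 7):
  Pos 0: 'd' vs 'v' !=
  Pos 1: 'r' vs 'i' !=
  Pos 2: 'a' vs 'l' !=
  Pos 3: 'w' vs 'l' !=
  Pos 4: 'i' vs 'a' !=
  Pos 5: 'n' vs 'g' !=
  Pos 6: 'g' vs 'e' !=
Hamming distance = 7


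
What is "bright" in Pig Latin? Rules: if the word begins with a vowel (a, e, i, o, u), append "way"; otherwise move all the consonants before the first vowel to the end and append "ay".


Word: "bright"
Starts with consonant(s) → move to end, add 'ay'
Consonant cluster: "br"
Pig Latin = "ightbray"


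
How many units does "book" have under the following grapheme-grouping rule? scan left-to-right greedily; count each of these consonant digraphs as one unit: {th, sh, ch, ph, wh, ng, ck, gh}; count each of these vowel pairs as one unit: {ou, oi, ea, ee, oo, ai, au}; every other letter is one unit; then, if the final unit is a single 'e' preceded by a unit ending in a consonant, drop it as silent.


Word: "book" (4 letters)
Left-to-right scan:
  (1) 'b' (letter)
  (2) 'oo' (vowel-pair)
  (3) 'k' (letter)
Units from scan: 3
Sound units = 3 units


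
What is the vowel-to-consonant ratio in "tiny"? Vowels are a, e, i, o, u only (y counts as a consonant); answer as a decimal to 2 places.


Word: "tiny"
Vowels (a,e,i,o,u): 1
Consonants: 3
Ratio = 1/3
= 0.33


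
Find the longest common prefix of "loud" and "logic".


Word 1: "loud"
Word 2: "logic"
Comparing from start:
  Pos 0: 'l' == 'l'
  Pos 1: 'o' == 'o'
  Pos 2: 'u' != 'g' (stop)
LCP = "lo" (length 2)


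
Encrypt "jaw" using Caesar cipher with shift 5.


Word: "jaw"
Shift: 5
Each letter → (letter + shift) mod 26:
  'j' (9) + 5 = 14 → 'o'
  'a' (0) + 5 = 5 → 'f'
  'w' (22) + 5 = 1 → 'b'
Result = "ofb"


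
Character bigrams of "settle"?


Word: "settle" (length 6)
Number of bigrams = 6 - 2 + 1 = 5
  Position 0: "se"
  Position 1: "et"
  Position 2: "tt"
  Position 3: "tl"
  Position 4: "le"
Bigrams = "se", "et", "tt", "tl", "le"


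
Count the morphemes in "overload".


Word: "overload"
Morphemes: over- / load
Each morpheme carries meaning
= 2 morphemes


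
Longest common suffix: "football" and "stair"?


Word 1: "football"
Word 2: "stair"
Comparing from end:
  Pos -1: 'l' != 'r' (stop)
LCS = "" (length 0)


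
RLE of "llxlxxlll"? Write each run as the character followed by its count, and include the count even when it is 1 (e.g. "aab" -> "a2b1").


String: "llxlxxlll"
Scanning for consecutive runs:
  'l' x 2
  'x' x 1
  'l' x 1
  'x' x 2
  'l' x 3
RLE = "l2x1l1x2l3"


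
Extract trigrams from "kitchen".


Word: "kitchen" (length 7)
Number of trigrams = 7 - 3 + 1 = 5
  Position 0: "kit"
  Position 1: "itc"
  Position 2: "tch"
  Position 3: "che"
  Position 4: "hen"
Trigrams = "kit", "itc", "tch", "che", "hen"


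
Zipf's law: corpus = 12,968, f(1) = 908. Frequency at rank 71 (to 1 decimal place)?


Zipf's law: f(r) = f(1) / r
f(1) = 908
f(71) = 908 / 71
= 12.8 occurrences


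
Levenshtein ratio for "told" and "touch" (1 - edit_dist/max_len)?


Word 1: "told" (length 4)
Word 2: "touch" (length 5)
One optimal edit sequence:
  1. keep 't'
  2. keep 'o'
  3. insert 'u'  (+1)
  4. substitute 'l' -> 'c'  (+1)
  5. substitute 'd' -> 'h'  (+1)
Edit distance = 3
Max length = max(4, 5) = 5
Similarity = 1 - 3/5
= 0.4000


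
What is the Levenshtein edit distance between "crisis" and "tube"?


Word 1: "crisis" (length 6)
Word 2: "tube" (length 4)
One optimal edit sequence (insert/delete/substitute each cost 1):
  1. delete 'c'  (+1)
  2. delete 'r'  (+1)
  3. substitute 'i' -> 't'  (+1)
  4. substitute 's' -> 'u'  (+1)
  5. substitute 'i' -> 'b'  (+1)
  6. substitute 's' -> 'e'  (+1)
Total edit operations: 6
Edit distance = 6


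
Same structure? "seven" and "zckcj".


Pattern of "seven": [0, 1, 2, 1, 3]
Pattern of "zckcj": [0, 1, 2, 1, 3]
Patterns match
Same pattern = Yes


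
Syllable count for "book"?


Word: "book"
Syllable breakdown: book
Counting: 1 part
= 1 syllable


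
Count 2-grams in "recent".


Word: "recent" (length 6)
Number of 2-grams = length - 2 + 1 = 6 - 2 + 1
= 5


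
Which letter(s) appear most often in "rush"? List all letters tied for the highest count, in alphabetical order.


Word: "rush"
Letter counts:
  'h': 1
  'r': 1
  's': 1
  'u': 1
Maximum count = 1
Most frequent = 'h', 'r', 's', 'u' (1 time each)


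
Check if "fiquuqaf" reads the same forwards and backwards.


Word: "fiquuqaf"
Reversed: "faquuqif"
Forward == Backward? fiquuqaf != faquuqif
Palindrome = No


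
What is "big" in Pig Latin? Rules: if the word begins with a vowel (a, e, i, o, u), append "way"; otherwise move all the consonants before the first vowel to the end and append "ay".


Word: "big"
Starts with consonant(s) → move to end, add 'ay'
Consonant cluster: "b"
Pig Latin = "igbay"


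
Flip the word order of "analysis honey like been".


Original: "analysis honey like been"
Words (1..n): analysis | honey | like | been
Reversed (n..1): been | like | honey | analysis
Result = "been like honey analysis"


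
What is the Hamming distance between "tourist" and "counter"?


Comparing character by character (same length = 7):
  Pos 0: 't' vs 'c' !=
  Pos 1: 'o' vs 'o' =
  Pos 2: 'u' vs 'u' =
  Pos 3: 'r' vs 'n' !=
  Pos 4: 'i' vs 't' !=
  Pos 5: 's' vs 'e' !=
  Pos 6: 't' vs 'r' !=
Hamming distance = 5


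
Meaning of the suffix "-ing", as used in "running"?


Suffix: -ing
As in: running -> run + -ing, with a spelling change
Meaning = present participle


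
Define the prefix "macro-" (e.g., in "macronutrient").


Prefix: macro-
As in: macronutrient -> macro- + nutrient
Meaning = large


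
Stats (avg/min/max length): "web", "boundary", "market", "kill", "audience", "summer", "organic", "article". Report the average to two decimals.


Lengths: "web"=3, "boundary"=8, "market"=6, "kill"=4, "audience"=8, "summer"=6, "organic"=7, "article"=7
Sum = 49, Count = 8
Average = 49/8 = 6.13
= avg=6.13, min=3, max=8


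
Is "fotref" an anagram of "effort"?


Word 1: "effort" → sorted: effort
Word 2: "fotref" → sorted: effort
Same letters? effort == effort
Anagram = Yes


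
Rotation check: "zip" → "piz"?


Word: "zip", Candidate: "piz"
Method: check if candidate is substring of word+word
"zipzip" contains "piz"? No
Is rotation = No


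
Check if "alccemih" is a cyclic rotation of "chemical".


Word: "chemical", Candidate: "alccemih"
Method: check if candidate is substring of word+word
"chemicalchemical" contains "alccemih"? No
Is rotation = No


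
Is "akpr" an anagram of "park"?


Word 1: "park" → sorted: akpr
Word 2: "akpr" → sorted: akpr
Same letters? akpr == akpr
Anagram = Yes


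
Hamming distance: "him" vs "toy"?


Comparing character by character (same length = 3):
  Pos 0: 'h' vs 't' !=
  Pos 1: 'i' vs 'o' !=
  Pos 2: 'm' vs 'y' !=
Hamming distance = 3


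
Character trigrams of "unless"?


Word: "unless" (length 6)
Number of trigrams = 6 - 3 + 1 = 4
  Position 0: "unl"
  Position 1: "nle"
  Position 2: "les"
  Position 3: "ess"
Trigrams = "unl", "nle", "les", "ess"


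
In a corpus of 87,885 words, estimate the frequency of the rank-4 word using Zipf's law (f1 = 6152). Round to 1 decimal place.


Zipf's law: f(r) = f(1) / r
f(1) = 6152
f(4) = 6152 / 4
= 1538.0 occurrences


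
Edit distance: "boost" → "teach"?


Word 1: "boost" (length 5)
Word 2: "teach" (length 5)
One optimal edit sequence (insert/delete/substitute each cost 1):
  1. substitute 'b' -> 't'  (+1)
  2. substitute 'o' -> 'e'  (+1)
  3. substitute 'o' -> 'a'  (+1)
  4. substitute 's' -> 'c'  (+1)
  5. substitute 't' -> 'h'  (+1)
Total edit operations: 5
Edit distance = 5


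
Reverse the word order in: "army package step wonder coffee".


Original: "army package step wonder coffee"
Words (1..n): army | package | step | wonder | coffee
Reversed (n..1): coffee | wonder | step | package | army
Result = "coffee wonder step package army"
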